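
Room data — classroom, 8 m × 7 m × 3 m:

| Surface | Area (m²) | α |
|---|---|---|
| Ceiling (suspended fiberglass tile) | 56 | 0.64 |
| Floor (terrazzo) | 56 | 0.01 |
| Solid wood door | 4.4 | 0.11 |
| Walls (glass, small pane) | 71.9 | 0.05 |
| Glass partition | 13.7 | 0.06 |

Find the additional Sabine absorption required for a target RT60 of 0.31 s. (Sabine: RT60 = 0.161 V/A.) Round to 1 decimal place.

46.0 sabins

Summing Sᵢαᵢ: 35.840 + 0.560 + 0.484 + 3.595 + 0.822 → A₁ = 41.301 sabins.
For T = 0.31 s, need A₂ = 0.161·V/T = 0.161·168/0.31 = 87.252 sabins.
Shortfall: 87.252 − 41.301 = 46.0 sabins.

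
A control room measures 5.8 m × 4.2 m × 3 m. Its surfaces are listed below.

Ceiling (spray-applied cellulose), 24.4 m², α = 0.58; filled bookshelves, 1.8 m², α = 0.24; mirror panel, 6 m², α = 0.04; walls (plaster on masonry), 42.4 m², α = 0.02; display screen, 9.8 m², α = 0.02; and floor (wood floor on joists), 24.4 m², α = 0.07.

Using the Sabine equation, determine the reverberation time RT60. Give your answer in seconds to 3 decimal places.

0.669 s

Total absorption A = 24.4*0.58 + 1.8*0.24 + 6*0.04 + 42.4*0.02 + 9.8*0.02 + 24.4*0.07
  = 14.152 + 0.432 + 0.240 + 0.848 + 0.196 + 1.708 = 17.576 m² sabins.
Room volume: 73.08 m³.
T = 0.161 V/A = 0.161·73.08/17.576 = 0.669 s.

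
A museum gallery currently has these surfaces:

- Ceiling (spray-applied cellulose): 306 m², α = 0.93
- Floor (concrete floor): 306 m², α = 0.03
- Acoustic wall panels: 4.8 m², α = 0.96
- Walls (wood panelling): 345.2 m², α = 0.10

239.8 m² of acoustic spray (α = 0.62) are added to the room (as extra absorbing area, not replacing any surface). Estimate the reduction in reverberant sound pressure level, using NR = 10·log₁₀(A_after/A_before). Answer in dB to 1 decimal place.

Total absorption A_before = 306×0.93 + 306×0.03 + 4.8×0.96 + 345.2×0.10
  = 284.580 + 9.180 + 4.608 + 34.520 = 332.888 m² sabins.
Treatment contributes 239.8·0.62 = 148.676 sabins.
A_after = 332.888 + 148.676 = 481.564 sabins.
NR = 10·log₁₀(481.564/332.888) = 1.6 dB.

1.6 dB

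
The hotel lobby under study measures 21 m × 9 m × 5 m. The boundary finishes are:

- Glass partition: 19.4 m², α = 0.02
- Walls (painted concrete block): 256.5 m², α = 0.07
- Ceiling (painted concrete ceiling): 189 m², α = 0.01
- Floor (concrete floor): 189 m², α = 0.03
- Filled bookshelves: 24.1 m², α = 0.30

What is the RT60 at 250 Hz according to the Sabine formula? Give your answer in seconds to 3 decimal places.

4.592 seconds

Equivalent absorption area: A = 19.4*0.02 + 256.5*0.07 + 189*0.01 + 189*0.03 + 24.1*0.30 = 33.133 m².
Room volume: 945 m³.
RT60 = 0.161 · V / A = 0.161 × 945 / 33.133 = 4.592 s.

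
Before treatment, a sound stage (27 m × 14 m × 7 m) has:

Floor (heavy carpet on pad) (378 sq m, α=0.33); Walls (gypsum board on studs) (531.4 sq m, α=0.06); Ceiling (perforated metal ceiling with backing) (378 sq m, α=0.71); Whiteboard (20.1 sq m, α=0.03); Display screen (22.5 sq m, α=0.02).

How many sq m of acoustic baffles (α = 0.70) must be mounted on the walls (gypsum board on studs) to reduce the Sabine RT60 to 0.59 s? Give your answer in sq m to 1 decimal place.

462.5

Summing Sᵢαᵢ: 124.740 + 31.884 + 268.380 + 0.603 + 0.450 → A₁ = 426.057 sabins.
Required A₂ = 0.161·2646/0.59 = 722.044 sabins.
ΔA needed = 722.044 − 426.057 = 295.987 sabins.
Each sq m of panel replacing the walls (gypsum board on studs) adds (0.70 − 0.06) = 0.64 sabins.
Area = ΔA/Δα = 295.987/0.64 = 462.5 sq m.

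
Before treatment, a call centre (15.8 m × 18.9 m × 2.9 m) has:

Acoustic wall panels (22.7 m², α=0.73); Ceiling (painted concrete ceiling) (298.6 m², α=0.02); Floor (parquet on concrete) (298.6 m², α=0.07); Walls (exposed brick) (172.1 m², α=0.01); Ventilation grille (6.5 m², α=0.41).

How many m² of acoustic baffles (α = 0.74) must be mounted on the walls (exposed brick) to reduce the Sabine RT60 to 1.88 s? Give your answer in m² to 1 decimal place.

36.1

Total absorption A₁ = 22.7*0.73 + 298.6*0.02 + 298.6*0.07 + 172.1*0.01 + 6.5*0.41
  = 16.571 + 5.972 + 20.902 + 1.721 + 2.665 = 47.831 m² sabins.
Required A₂ = 0.161·865.998/1.88 = 74.163 sabins.
ΔA needed = 74.163 − 47.831 = 26.332 sabins.
Net gain per m²: Δα = 0.74 − 0.01 = 0.73.
Area = ΔA/Δα = 26.332/0.73 = 36.1 m².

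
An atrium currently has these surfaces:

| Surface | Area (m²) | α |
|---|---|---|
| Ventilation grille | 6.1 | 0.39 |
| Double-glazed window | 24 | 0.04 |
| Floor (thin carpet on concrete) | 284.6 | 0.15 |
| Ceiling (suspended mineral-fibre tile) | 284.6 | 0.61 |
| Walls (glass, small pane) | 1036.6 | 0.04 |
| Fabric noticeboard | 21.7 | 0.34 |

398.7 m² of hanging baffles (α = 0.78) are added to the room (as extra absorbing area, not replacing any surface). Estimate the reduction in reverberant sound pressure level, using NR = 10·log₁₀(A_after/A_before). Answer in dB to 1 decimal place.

A_before = Σ Sᵢαᵢ = 6.1*0.39 + 24*0.04 + 284.6*0.15 + 284.6*0.61 + 1036.6*0.04 + 21.7*0.34 = 268.477 sabins.
Added absorption = 398.7 × 0.78 = 310.986 sabins.
New total A_after = 579.463 sabins.
Reduction = 10 log₁₀(A_after/A_before) = 10 log₁₀(2.1583) = 3.3 dB.

3.3 dB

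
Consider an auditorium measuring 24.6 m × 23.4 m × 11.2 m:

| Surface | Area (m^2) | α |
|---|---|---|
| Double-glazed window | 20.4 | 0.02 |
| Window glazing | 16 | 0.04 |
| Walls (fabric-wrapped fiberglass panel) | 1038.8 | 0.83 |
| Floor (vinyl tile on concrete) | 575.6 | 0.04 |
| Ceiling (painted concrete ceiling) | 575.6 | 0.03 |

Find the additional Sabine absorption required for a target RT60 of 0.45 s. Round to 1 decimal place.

1403.1 sabins

A₁ = Σ Sᵢαᵢ = 20.4*0.02 + 16*0.04 + 1038.8*0.83 + 575.6*0.04 + 575.6*0.03 = 903.544 sabins.
For T = 0.45 s, need A₂ = 0.161·V/T = 0.161·6447.168/0.45 = 2306.653 sabins.
Additional absorption ΔA = 2306.653 − 903.544 = 1403.1 sabins.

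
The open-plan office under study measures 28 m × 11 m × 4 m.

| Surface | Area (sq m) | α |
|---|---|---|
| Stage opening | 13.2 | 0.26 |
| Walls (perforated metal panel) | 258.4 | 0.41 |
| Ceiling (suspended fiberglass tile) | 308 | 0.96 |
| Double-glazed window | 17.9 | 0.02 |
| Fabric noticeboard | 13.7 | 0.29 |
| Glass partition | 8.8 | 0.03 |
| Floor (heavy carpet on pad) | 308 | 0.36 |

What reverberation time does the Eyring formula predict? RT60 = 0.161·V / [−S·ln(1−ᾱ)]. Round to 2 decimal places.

0.26 sec

Total surface area S = 13.2 + 258.4 + 308 + 17.9 + 13.7 + 8.8 + 308 = 928.0 sq m.
Absorption A = 13.2·0.26 + 258.4·0.41 + 308·0.96 + 17.9·0.02 + 13.7·0.29 + 8.8·0.03 + 308·0.36 = 520.531 sabins.
Mean coefficient ᾱ = A/S = 0.5609.
−S·ln(1−ᾱ) = −928.0 × ln(1 − 0.5609) = 763.770.
V = 28 × 11 × 4 = 1232 m³.
T = 0.161·V/[−S·ln(1−ᾱ)] = 0.161·1232/763.770 = 0.26 s.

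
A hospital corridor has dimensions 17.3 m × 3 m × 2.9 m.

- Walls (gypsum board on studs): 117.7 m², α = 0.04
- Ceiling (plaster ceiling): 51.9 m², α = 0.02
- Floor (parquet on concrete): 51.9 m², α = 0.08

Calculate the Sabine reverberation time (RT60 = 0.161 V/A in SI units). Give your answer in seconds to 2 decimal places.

A = Σ Sᵢαᵢ = 117.7·0.04 + 51.9·0.02 + 51.9·0.08 = 9.898 sabins.
Room volume: 150.51 m³.
RT60 = 0.161 · V / A = 0.161 × 150.51 / 9.898 = 2.45 s.

2.45 sec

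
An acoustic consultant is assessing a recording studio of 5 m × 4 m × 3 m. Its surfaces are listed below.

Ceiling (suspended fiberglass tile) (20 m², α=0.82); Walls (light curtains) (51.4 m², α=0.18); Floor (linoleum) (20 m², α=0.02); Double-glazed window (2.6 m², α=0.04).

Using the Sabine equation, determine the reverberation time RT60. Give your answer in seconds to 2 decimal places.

0.37 s

Summing Sᵢαᵢ: 16.400 + 9.252 + 0.400 + 0.104 → A = 26.156 sabins.
V = 5·4·3 = 60 m³.
T = 0.161 V/A = 0.161·60/26.156 = 0.37 s.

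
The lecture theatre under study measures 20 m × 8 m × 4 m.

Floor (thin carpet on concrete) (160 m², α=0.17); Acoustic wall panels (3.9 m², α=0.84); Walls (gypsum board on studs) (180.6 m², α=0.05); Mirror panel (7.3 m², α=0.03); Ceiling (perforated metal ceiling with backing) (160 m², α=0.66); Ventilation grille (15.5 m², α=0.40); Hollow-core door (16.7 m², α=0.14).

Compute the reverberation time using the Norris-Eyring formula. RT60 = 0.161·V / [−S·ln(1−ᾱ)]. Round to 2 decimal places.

S = Σ Sᵢ = 544.0 m².
Σ(Sᵢαᵢ) = 160·0.17 + 3.9·0.84 + 180.6·0.05 + 7.3·0.03 + 160·0.66 + 15.5·0.40 + 16.7·0.14 = 153.863.
Mean coefficient ᾱ = A/S = 0.2828.
Eyring denominator: −S ln(1−ᾱ) = 180.826.
V = 20 × 8 × 4 = 640 m³.
RT60 = 0.161 × 640 / 180.826 = 0.57 s.

0.57 s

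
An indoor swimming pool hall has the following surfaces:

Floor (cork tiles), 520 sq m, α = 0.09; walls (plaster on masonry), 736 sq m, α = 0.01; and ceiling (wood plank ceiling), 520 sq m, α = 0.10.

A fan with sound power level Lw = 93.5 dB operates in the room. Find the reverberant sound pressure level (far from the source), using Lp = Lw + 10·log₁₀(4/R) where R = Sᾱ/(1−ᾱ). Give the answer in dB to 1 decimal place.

A = 106.160 sabins; S = 1776.0 sq m.
ᾱ = 106.160/1776.0 = 0.0598; R = Sᾱ/(1−ᾱ) = 106.160/(1−0.0598) = 112.912 sq m.
Lp = Lw + 10 log₁₀(4/R) = 93.5 -14.51 = 79.0 dB.

79.0 dB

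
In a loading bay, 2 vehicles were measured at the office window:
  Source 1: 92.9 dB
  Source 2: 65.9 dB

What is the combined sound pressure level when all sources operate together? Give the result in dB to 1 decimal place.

92.9 dB

Sum in the linear (power) domain: Σ 10^(Lᵢ/10) = 10^(92.9/10) + 10^(65.9/10) = 1.954e+09.
Back to dB: 10·log₁₀ Σ = 92.9 dB.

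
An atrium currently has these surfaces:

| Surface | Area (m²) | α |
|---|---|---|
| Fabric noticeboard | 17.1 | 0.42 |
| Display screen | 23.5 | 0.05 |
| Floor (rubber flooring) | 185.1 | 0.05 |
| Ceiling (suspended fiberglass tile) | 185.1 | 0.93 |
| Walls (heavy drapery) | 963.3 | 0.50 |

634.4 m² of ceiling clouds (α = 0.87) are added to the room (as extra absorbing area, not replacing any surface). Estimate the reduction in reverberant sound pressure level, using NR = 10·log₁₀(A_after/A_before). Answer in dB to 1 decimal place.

2.6 dB

Equivalent absorption area: A_before = 17.1*0.42 + 23.5*0.05 + 185.1*0.05 + 185.1*0.93 + 963.3*0.50 = 671.405 m².
Added absorption = 634.4 × 0.87 = 551.928 sabins.
A_after = 671.405 + 551.928 = 1223.333 sabins.
NR = 10·log₁₀(1223.333/671.405) = 2.6 dB.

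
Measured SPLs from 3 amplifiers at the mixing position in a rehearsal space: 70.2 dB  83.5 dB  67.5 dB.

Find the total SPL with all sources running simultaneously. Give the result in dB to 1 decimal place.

Σ 10^(Lᵢ/10) = 2.4e+08.
L_total = 10·log₁₀(2.4e+08) = 83.8 dB.

83.8 dB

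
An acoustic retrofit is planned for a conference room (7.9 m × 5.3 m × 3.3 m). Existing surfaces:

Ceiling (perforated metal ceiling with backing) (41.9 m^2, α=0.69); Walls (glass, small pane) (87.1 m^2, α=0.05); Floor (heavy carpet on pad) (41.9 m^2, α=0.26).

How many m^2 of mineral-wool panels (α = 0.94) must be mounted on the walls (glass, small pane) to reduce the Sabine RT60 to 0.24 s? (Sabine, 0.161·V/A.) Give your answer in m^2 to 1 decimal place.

A₁ = Σ Sᵢαᵢ = 41.9*0.69 + 87.1*0.05 + 41.9*0.26 = 44.160 sabins.
Required A₂ = 0.161·138.171/0.24 = 92.690 sabins.
Absorption to add: 92.690 − 44.160 = 48.530 sabins.
Each m^2 of panel replacing the walls (glass, small pane) adds (0.94 − 0.05) = 0.89 sabins.
Area = ΔA/Δα = 48.530/0.89 = 54.5 m^2.

54.5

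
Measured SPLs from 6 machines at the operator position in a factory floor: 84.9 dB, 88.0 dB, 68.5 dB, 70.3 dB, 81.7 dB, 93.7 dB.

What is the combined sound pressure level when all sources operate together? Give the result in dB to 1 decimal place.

95.4 dB

Sum in the linear (power) domain: Σ 10^(Lᵢ/10) = 10^(84.9/10) + 10^(88.0/10) + 10^(68.5/10) + 10^(70.3/10) + 10^(81.7/10) + 10^(93.7/10) = 3.45e+09.
Back to dB: 10·log₁₀ Σ = 95.4 dB.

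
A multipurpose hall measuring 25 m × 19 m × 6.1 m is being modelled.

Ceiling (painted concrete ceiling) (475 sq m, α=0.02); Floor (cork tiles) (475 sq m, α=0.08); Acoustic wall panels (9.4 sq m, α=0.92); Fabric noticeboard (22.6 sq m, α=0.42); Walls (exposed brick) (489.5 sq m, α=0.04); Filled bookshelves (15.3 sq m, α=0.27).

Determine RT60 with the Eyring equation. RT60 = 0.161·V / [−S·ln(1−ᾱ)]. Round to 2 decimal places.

5.06 seconds

Total surface area S = 475 + 475 + 9.4 + 22.6 + 489.5 + 15.3 = 1486.8 sq m.
Σ(Sᵢαᵢ) = 475×0.02 + 475×0.08 + 9.4×0.92 + 22.6×0.42 + 489.5×0.04 + 15.3×0.27 = 89.351.
ᾱ = 89.351 / 1486.8 = 0.0601.
Eyring denominator: −S ln(1−ᾱ) = 92.155.
V = 25 × 19 × 6.1 = 2897.5 m³.
T = 0.161·V/[−S·ln(1−ᾱ)] = 0.161·2897.5/92.155 = 5.06 s.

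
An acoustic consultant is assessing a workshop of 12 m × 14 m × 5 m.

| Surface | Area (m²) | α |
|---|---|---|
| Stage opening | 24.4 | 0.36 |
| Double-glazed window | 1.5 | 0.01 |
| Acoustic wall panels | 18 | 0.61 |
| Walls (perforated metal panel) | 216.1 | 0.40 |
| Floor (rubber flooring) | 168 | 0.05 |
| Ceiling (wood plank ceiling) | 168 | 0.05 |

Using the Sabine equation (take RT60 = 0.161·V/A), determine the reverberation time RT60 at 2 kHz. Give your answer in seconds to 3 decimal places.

A = Σ Sᵢαᵢ = 24.4*0.36 + 1.5*0.01 + 18*0.61 + 216.1*0.40 + 168*0.05 + 168*0.05 = 123.019 sabins.
Room volume: 840 m³.
T = 0.161 V/A = 0.161·840/123.019 = 1.099 s.

1.099 s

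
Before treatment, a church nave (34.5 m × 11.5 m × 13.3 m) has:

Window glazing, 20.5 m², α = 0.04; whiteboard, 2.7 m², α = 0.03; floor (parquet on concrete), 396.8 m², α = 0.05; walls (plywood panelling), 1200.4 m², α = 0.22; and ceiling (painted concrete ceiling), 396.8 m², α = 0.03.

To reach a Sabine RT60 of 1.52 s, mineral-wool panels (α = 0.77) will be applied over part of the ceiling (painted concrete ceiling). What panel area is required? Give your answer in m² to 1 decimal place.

Equivalent absorption area: A₁ = 20.5*0.04 + 2.7*0.03 + 396.8*0.05 + 1200.4*0.22 + 396.8*0.03 = 296.733 m².
Required A₂ = 0.161·5276.775/1.52 = 558.922 sabins.
ΔA needed = 558.922 − 296.733 = 262.189 sabins.
Each m² of panel replacing the ceiling (painted concrete ceiling) adds (0.77 − 0.03) = 0.74 sabins.
Area = ΔA/Δα = 262.189/0.74 = 354.3 m².

354.3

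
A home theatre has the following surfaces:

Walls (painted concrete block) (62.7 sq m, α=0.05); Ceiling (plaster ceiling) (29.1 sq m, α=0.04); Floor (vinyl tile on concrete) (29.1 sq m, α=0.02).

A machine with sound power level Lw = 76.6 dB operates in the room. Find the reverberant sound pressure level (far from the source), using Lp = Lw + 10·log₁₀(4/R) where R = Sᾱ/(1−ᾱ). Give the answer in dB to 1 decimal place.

A = 4.881 sabins; S = 120.9 sq m.
ᾱ = 0.0404, so room constant R = A/(1−ᾱ) = 5.086 sq m.
Lp = 76.6 + 10·log₁₀(4/5.086) = 76.6 + (-1.04) = 75.6 dB.

75.6 dB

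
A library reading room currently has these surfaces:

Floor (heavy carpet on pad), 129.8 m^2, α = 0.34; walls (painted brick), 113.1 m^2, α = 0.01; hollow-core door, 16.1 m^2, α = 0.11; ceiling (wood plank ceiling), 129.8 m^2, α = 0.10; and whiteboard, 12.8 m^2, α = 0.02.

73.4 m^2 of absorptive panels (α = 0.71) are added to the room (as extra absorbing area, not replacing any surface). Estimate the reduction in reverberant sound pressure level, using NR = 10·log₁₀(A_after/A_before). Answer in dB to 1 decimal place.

2.7 dB

Summing Sᵢαᵢ: 44.132 + 1.131 + 1.771 + 12.980 + 0.256 → A_before = 60.270 sabins.
Treatment contributes 73.4·0.71 = 52.114 sabins.
A_after = 60.270 + 52.114 = 112.384 sabins.
NR = 10·log₁₀(112.384/60.270) = 2.7 dB.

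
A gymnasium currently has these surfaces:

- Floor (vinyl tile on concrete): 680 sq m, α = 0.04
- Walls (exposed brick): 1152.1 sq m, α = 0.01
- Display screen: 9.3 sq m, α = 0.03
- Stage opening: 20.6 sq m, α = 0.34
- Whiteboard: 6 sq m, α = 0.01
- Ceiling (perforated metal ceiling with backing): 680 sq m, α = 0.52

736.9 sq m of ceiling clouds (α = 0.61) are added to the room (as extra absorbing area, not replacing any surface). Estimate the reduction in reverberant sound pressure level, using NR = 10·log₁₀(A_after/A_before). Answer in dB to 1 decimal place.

Total absorption A_before = 680*0.04 + 1152.1*0.01 + 9.3*0.03 + 20.6*0.34 + 6*0.01 + 680*0.52
  = 27.200 + 11.521 + 0.279 + 7.004 + 0.060 + 353.600 = 399.664 sq m sabins.
Treatment contributes 736.9·0.61 = 449.509 sabins.
New total A_after = 849.173 sabins.
Reduction = 10 log₁₀(A_after/A_before) = 10 log₁₀(2.1247) = 3.3 dB.

3.3 dB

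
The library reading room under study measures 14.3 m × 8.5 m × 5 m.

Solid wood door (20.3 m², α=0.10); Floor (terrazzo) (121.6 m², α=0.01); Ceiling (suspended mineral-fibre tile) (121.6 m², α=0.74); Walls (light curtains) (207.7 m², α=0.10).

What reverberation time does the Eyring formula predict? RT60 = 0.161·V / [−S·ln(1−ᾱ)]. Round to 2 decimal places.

0.75 sec

Total surface area S = 20.3 + 121.6 + 121.6 + 207.7 = 471.2 m².
Σ(Sᵢαᵢ) = 20.3·0.10 + 121.6·0.01 + 121.6·0.74 + 207.7·0.10 = 114.000.
ᾱ = 114.000 / 471.2 = 0.2419.
−S·ln(1−ᾱ) = −471.2 × ln(1 − 0.2419) = 130.494.
V = 14.3 × 8.5 × 5 = 607.75 m³.
RT60 = 0.161 × 607.75 / 130.494 = 0.75 s.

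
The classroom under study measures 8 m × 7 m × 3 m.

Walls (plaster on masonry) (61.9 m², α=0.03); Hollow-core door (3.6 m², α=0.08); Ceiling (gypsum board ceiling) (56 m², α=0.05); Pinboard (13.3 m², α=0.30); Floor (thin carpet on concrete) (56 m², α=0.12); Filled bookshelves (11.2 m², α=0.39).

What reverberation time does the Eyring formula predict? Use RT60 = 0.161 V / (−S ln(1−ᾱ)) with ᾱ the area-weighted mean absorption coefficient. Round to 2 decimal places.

S = Σ Sᵢ = 202.0 m².
Absorption A = 61.9×0.03 + 3.6×0.08 + 56×0.05 + 13.3×0.30 + 56×0.12 + 11.2×0.39 = 20.023 sabins.
ᾱ = 20.023 / 202.0 = 0.0991.
−S·ln(1−ᾱ) = −202.0 × ln(1 − 0.0991) = 21.081.
V = 8 × 7 × 3 = 168 m³.
T = 0.161·V/[−S·ln(1−ᾱ)] = 0.161·168/21.081 = 1.28 s.

1.28 sec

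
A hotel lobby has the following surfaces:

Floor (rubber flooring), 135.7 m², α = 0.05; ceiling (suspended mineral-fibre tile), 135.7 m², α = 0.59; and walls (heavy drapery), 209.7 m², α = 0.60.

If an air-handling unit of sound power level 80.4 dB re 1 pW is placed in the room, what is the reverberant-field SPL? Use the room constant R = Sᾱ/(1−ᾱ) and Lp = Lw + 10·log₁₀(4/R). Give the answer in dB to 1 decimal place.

A = 212.668 sabins; S = 481.1 m².
ᾱ = 212.668/481.1 = 0.4420; R = Sᾱ/(1−ᾱ) = 212.668/(1−0.4420) = 381.125 m².
Lp = Lw + 10 log₁₀(4/R) = 80.4 -19.79 = 60.6 dB.

60.6 dB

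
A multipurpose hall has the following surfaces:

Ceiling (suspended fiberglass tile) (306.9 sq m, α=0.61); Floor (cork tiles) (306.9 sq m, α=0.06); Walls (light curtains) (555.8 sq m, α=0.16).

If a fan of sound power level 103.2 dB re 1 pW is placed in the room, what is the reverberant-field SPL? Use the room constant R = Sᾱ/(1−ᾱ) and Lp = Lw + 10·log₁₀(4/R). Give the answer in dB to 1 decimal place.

83.3 dB

A = 294.551 sabins; S = 1169.6 sq m.
ᾱ = 0.2518, so room constant R = A/(1−ᾱ) = 393.679 sq m.
Lp = Lw + 10 log₁₀(4/R) = 103.2 -19.93 = 83.3 dB.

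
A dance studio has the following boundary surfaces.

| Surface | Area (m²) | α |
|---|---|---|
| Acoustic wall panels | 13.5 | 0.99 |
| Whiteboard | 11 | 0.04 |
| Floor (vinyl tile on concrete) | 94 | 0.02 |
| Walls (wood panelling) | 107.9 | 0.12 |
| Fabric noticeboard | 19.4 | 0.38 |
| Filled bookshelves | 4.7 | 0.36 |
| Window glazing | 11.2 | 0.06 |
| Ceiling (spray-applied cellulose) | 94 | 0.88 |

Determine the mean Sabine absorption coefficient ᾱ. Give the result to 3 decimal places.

S = Σ Sᵢ = 13.5 + 11 + 94 + 107.9 + 19.4 + 4.7 + 11.2 + 94 = 355.7 m².
A = 13.5×0.99 + 11×0.04 + 94×0.02 + 107.9×0.12 + 19.4×0.38 + 4.7×0.36 + 11.2×0.06 + 94×0.88 = 121.089 sabins.
ᾱ = A/S = 0.340.

0.340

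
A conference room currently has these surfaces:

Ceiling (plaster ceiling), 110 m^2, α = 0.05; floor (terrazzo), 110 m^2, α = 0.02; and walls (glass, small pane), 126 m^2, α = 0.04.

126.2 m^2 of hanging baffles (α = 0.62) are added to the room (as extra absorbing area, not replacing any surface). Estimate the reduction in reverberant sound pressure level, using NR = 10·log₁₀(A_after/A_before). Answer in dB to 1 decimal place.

Summing Sᵢαᵢ: 5.500 + 2.200 + 5.040 → A_before = 12.740 sabins.
Treatment contributes 126.2·0.62 = 78.244 sabins.
New total A_after = 90.984 sabins.
Reduction = 10 log₁₀(A_after/A_before) = 10 log₁₀(7.1416) = 8.5 dB.

8.5 dB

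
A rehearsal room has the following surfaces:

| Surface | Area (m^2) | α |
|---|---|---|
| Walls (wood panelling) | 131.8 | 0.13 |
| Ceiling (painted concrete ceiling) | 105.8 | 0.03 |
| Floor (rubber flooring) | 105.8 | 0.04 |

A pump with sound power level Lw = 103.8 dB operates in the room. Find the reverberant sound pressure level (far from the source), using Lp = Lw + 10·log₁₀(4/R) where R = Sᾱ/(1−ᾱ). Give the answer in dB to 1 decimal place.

95.6 dB

A = 24.540 sabins; S = 343.4 m^2.
ᾱ = 24.540/343.4 = 0.0715; R = Sᾱ/(1−ᾱ) = 24.540/(1−0.0715) = 26.430 m^2.
Lp = 103.8 + 10·log₁₀(4/26.430) = 103.8 + (-8.20) = 95.6 dB.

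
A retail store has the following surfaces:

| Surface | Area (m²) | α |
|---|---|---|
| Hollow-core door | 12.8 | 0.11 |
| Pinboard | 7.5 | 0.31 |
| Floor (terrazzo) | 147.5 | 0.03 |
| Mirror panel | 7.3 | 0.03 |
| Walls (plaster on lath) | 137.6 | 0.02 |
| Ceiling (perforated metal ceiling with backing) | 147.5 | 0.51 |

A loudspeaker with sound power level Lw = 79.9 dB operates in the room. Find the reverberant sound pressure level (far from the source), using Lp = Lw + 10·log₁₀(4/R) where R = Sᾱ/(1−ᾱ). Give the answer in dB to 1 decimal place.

65.7 dB

A = 86.354 sabins; S = 460.2 m².
ᾱ = 0.1876, so room constant R = A/(1−ᾱ) = 106.295 m².
Lp = 79.9 + 10·log₁₀(4/106.295) = 79.9 + (-14.24) = 65.7 dB.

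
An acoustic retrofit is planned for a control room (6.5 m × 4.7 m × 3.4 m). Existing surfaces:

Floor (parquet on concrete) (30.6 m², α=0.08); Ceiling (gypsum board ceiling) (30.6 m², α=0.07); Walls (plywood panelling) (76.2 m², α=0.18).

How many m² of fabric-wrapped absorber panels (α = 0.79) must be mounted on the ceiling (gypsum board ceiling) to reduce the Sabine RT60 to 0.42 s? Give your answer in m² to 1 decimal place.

29.9

Equivalent absorption area: A₁ = 30.6×0.08 + 30.6×0.07 + 76.2×0.18 = 18.306 m².
V = 103.87 m³. Target absorption A₂ = 0.161 × 103.87 / 0.42 = 39.817 sabins.
ΔA needed = 39.817 − 18.306 = 21.511 sabins.
Each m² of panel replacing the ceiling (gypsum board ceiling) adds (0.79 − 0.07) = 0.72 sabins.
Area = ΔA/Δα = 21.511/0.72 = 29.9 m².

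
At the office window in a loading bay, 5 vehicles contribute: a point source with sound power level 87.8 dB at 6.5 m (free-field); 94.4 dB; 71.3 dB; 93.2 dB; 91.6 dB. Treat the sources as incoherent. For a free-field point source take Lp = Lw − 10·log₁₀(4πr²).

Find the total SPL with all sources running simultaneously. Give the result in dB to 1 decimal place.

98.0 dB

Source at 6.5 m: Lp = 87.8 − 10·log₁₀(4π·6.5²) = 87.8 − 10·log₁₀(530.929) = 60.5 dB.
Converting to relative power and adding: 10^(60.5/10) + 10^(94.4/10) + 10^(71.3/10) + 10^(93.2/10) + 10^(91.6/10) = 6.304e+09.
Combined level = 10 log₁₀(6.304e+09) = 98.0 dB.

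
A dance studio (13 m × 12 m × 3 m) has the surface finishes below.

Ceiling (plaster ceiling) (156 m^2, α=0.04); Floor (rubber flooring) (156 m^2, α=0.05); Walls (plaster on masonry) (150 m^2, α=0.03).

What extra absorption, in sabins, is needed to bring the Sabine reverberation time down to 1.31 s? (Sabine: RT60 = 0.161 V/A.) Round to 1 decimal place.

39.0 sabins

Total absorption A₁ = 156×0.04 + 156×0.05 + 150×0.03
  = 6.240 + 7.800 + 4.500 = 18.540 m^2 sabins.
For T = 1.31 s, need A₂ = 0.161·V/T = 0.161·468/1.31 = 57.518 sabins.
ΔA = A₂ − A₁ = 57.518 − 18.540 = 39.0 sabins.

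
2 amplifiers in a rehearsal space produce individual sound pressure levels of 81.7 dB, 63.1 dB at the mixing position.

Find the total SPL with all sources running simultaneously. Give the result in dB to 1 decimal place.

81.8 dB

Converting to relative power and adding: 10^(81.7/10) + 10^(63.1/10) = 1.5e+08.
Back to dB: 10·log₁₀ Σ = 81.8 dB.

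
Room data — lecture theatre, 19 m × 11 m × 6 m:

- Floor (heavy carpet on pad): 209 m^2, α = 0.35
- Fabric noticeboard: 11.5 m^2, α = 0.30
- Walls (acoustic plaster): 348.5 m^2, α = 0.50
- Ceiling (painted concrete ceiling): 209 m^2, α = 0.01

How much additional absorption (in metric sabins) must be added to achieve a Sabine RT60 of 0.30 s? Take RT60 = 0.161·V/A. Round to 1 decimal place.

420.0 sabins

A₁ = Σ Sᵢαᵢ = 209×0.35 + 11.5×0.30 + 348.5×0.50 + 209×0.01 = 252.940 sabins.
V = 1254 m³. Required absorption A₂ = 0.161 × 1254 / 0.30 = 672.980 sabins.
Additional absorption ΔA = 672.980 − 252.940 = 420.0 sabins.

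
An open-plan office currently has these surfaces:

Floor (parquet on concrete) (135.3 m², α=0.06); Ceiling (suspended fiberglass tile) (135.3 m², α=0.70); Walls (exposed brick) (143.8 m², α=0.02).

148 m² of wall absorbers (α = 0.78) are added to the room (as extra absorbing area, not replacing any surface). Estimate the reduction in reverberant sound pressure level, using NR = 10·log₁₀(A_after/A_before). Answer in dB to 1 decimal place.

Total absorption A_before = 135.3·0.06 + 135.3·0.70 + 143.8·0.02
  = 8.118 + 94.710 + 2.876 = 105.704 m² sabins.
Added absorption = 148 × 0.78 = 115.440 sabins.
A_after = 105.704 + 115.440 = 221.144 sabins.
Reduction = 10 log₁₀(A_after/A_before) = 10 log₁₀(2.0921) = 3.2 dB.

3.2 dB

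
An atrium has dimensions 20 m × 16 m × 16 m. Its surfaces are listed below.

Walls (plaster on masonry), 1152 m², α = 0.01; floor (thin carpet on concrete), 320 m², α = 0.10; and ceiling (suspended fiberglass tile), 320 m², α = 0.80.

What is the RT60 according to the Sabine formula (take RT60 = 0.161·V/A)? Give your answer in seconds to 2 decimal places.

A = Σ Sᵢαᵢ = 1152·0.01 + 320·0.10 + 320·0.80 = 299.520 sabins.
Volume V = 20 × 16 × 16 = 5120 m³.
RT60 = 0.161 · V / A = 0.161 × 5120 / 299.520 = 2.75 s.

2.75 s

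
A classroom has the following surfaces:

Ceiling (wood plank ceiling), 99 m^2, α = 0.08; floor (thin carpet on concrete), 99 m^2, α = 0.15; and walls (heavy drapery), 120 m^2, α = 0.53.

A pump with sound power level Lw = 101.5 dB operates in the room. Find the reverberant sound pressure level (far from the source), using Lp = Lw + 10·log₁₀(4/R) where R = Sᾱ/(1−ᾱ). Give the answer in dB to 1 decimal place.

86.8 dB

Σ(Sᵢαᵢ) = 99·0.08 + 99·0.15 + 120·0.53 = 86.370; total area S = 318.0 m^2.
ᾱ = 86.370/318.0 = 0.2716; R = Sᾱ/(1−ᾱ) = 86.370/(1−0.2716) = 118.575 m^2.
Lp = Lw + 10 log₁₀(4/R) = 101.5 -14.72 = 86.8 dB.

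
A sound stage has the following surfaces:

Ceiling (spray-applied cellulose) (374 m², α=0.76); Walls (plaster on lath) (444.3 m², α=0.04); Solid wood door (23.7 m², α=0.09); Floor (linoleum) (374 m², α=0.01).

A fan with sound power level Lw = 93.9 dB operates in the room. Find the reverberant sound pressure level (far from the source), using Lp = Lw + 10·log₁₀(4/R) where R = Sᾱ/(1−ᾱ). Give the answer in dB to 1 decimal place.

Σ(Sᵢαᵢ) = 374·0.76 + 444.3·0.04 + 23.7·0.09 + 374·0.01 = 307.885; total area S = 1216.0 m².
ᾱ = 307.885/1216.0 = 0.2532; R = Sᾱ/(1−ᾱ) = 307.885/(1−0.2532) = 412.272 m².
Lp = 93.9 + 10·log₁₀(4/412.272) = 93.9 + (-20.13) = 73.8 dB.

73.8 dB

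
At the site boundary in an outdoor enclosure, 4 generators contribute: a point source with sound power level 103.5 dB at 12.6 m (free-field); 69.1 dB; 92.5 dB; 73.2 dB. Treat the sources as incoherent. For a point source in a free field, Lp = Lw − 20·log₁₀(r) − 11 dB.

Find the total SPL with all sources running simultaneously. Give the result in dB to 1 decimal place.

Source at 12.6 m: Lp = 103.5 − 20·log₁₀(12.6) − 11 = 70.5 dB.
Converting to relative power and adding: 10^(70.5/10) + 10^(69.1/10) + 10^(92.5/10) + 10^(73.2/10) = 1.819e+09.
Back to dB: 10·log₁₀ Σ = 92.6 dB.

92.6 dB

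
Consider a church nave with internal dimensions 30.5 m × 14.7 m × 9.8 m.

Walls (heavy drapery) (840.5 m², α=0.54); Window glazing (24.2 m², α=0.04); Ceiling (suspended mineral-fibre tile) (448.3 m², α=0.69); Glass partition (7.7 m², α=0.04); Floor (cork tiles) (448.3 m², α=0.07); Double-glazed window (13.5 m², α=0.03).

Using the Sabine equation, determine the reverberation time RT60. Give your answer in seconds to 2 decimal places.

0.89 s

Summing Sᵢαᵢ: 453.870 + 0.968 + 309.327 + 0.308 + 31.381 + 0.405 → A = 796.259 sabins.
V = 30.5·14.7·9.8 = 4393.83 m³.
RT60 = 0.161 · V / A = 0.161 × 4393.83 / 796.259 = 0.89 s.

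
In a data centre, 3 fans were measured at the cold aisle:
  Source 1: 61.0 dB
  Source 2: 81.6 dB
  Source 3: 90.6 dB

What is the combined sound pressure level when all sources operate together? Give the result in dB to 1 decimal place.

Σ 10^(Lᵢ/10) = 1.294e+09.
Combined level = 10 log₁₀(1.294e+09) = 91.1 dB.

91.1 dB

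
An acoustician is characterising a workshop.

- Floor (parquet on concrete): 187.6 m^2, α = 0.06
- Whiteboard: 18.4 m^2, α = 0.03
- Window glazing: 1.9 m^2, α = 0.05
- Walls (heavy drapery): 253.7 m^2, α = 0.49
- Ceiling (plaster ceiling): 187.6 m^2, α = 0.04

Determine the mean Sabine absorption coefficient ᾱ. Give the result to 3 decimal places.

0.221

Total surface area S = 649.2 m^2.
A = 187.6*0.06 + 18.4*0.03 + 1.9*0.05 + 253.7*0.49 + 187.6*0.04 = 143.720 sabins.
ᾱ = 143.720 / 649.2 = 0.221.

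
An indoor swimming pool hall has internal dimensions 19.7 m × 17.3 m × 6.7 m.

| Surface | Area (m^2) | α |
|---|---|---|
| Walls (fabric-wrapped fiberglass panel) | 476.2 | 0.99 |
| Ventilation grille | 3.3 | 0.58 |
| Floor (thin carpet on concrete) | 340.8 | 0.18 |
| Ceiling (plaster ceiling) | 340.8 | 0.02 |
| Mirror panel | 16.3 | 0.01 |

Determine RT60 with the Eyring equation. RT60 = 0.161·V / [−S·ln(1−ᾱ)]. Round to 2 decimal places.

0.51 s

S = Σ Sᵢ = 1177.4 m^2.
Absorption A = 476.2×0.99 + 3.3×0.58 + 340.8×0.18 + 340.8×0.02 + 16.3×0.01 = 541.675 sabins.
ᾱ = 541.675 / 1177.4 = 0.4601.
Eyring denominator: −S ln(1−ᾱ) = 725.716.
V = 19.7 × 17.3 × 6.7 = 2283.427 m³.
T = 0.161·V/[−S·ln(1−ᾱ)] = 0.161·2283.427/725.716 = 0.51 s.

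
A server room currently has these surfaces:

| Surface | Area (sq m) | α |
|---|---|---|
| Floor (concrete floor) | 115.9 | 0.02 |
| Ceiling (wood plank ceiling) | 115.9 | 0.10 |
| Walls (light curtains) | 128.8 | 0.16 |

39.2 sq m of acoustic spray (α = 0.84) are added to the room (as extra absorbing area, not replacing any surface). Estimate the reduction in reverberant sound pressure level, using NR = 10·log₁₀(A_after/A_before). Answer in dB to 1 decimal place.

Total absorption A_before = 115.9*0.02 + 115.9*0.10 + 128.8*0.16
  = 2.318 + 11.590 + 20.608 = 34.516 sq m sabins.
Added absorption = 39.2 × 0.84 = 32.928 sabins.
A_after = 34.516 + 32.928 = 67.444 sabins.
NR = 10·log₁₀(67.444/34.516) = 2.9 dB.

2.9 dB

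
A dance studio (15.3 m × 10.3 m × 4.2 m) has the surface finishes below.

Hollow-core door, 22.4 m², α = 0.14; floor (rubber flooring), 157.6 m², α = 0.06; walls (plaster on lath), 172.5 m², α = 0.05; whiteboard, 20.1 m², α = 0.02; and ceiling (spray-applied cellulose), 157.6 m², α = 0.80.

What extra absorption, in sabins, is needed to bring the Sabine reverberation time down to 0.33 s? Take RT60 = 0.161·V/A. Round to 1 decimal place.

175.2 sabins

A₁ = Σ Sᵢαᵢ = 22.4·0.14 + 157.6·0.06 + 172.5·0.05 + 20.1·0.02 + 157.6·0.80 = 147.699 sabins.
For T = 0.33 s, need A₂ = 0.161·V/T = 0.161·661.878/0.33 = 322.916 sabins.
ΔA = A₂ − A₁ = 322.916 − 147.699 = 175.2 sabins.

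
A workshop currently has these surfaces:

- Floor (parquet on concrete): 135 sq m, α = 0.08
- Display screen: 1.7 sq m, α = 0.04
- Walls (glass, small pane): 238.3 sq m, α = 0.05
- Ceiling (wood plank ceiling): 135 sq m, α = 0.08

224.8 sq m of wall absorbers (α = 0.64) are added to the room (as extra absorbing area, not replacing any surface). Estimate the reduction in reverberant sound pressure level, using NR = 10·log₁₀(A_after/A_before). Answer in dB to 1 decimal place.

Summing Sᵢαᵢ: 10.800 + 0.068 + 11.915 + 10.800 → A_before = 33.583 sabins.
Treatment contributes 224.8·0.64 = 143.872 sabins.
New total A_after = 177.455 sabins.
NR = 10·log₁₀(177.455/33.583) = 7.2 dB.

7.2 dB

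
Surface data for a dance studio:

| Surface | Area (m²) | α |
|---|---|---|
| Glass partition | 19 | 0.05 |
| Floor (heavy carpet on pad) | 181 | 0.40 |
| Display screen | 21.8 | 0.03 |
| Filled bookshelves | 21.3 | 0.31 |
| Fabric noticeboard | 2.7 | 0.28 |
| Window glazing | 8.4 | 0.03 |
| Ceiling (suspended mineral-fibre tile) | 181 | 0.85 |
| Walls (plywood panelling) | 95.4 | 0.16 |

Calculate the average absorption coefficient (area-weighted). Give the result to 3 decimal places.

0.473

Total surface area S = 530.6 m².
Weighted sum Σ Sα = 250.729.
ᾱ = 250.729 / 530.6 = 0.473.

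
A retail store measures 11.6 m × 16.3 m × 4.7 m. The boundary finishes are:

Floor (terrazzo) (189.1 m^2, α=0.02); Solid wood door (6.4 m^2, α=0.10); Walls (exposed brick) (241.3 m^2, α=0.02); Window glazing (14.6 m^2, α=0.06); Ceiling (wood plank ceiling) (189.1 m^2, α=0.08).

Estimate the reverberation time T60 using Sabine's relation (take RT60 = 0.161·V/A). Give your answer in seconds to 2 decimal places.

5.67 sec

Summing Sᵢαᵢ: 3.782 + 0.640 + 4.826 + 0.876 + 15.128 → A = 25.252 sabins.
Volume V = 11.6 × 16.3 × 4.7 = 888.676 m³.
RT60 = 0.161 · V / A = 0.161 × 888.676 / 25.252 = 5.67 s.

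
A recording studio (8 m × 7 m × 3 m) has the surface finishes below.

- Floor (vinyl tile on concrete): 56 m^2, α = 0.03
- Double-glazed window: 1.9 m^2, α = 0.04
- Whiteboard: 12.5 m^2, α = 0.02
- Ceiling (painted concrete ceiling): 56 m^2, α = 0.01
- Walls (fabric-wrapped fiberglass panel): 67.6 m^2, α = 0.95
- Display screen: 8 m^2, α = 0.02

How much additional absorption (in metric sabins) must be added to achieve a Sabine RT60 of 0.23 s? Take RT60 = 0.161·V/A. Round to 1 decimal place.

50.7 sabins

Summing Sᵢαᵢ: 1.680 + 0.076 + 0.250 + 0.560 + 64.220 + 0.160 → A₁ = 66.946 sabins.
Target A₂ = 0.161·168/0.23 = 117.600 sabins (V = 168 m³).
ΔA = A₂ − A₁ = 117.600 − 66.946 = 50.7 sabins.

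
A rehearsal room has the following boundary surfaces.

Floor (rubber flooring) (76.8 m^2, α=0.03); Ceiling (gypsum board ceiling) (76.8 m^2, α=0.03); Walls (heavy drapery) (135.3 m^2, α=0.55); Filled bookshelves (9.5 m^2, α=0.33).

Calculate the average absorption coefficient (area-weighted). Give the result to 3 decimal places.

0.275

Total surface area S = 298.4 m^2.
A = 76.8*0.03 + 76.8*0.03 + 135.3*0.55 + 9.5*0.33 = 82.158 sabins.
ᾱ = 82.158 / 298.4 = 0.275.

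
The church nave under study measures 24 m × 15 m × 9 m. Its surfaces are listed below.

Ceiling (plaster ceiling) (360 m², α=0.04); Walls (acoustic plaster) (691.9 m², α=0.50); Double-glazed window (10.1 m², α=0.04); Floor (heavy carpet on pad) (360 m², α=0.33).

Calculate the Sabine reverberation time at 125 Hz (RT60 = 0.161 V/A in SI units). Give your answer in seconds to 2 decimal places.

1.09 s

Total absorption A = 360·0.04 + 691.9·0.50 + 10.1·0.04 + 360·0.33
  = 14.400 + 345.950 + 0.404 + 118.800 = 479.554 m² sabins.
V = 24·15·9 = 3240 m³.
RT60 = 0.161 · V / A = 0.161 × 3240 / 479.554 = 1.09 s.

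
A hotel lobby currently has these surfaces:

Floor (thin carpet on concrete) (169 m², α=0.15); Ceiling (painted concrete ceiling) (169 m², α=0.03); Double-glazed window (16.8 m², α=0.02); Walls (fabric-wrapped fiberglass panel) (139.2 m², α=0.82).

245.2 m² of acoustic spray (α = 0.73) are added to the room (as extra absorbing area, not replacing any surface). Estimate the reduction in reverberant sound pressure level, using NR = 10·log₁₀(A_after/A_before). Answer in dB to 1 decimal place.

3.5 dB

A_before = Σ Sᵢαᵢ = 169·0.15 + 169·0.03 + 16.8·0.02 + 139.2·0.82 = 144.900 sabins.
Added absorption = 245.2 × 0.73 = 178.996 sabins.
A_after = 144.900 + 178.996 = 323.896 sabins.
Reduction = 10 log₁₀(A_after/A_before) = 10 log₁₀(2.2353) = 3.5 dB.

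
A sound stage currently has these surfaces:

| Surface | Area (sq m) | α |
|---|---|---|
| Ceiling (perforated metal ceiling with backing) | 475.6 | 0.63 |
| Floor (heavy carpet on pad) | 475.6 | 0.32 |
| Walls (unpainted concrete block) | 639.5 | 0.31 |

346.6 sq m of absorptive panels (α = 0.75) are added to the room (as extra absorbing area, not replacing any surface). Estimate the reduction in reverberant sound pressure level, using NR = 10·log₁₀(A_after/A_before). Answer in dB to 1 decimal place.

1.5 dB

Summing Sᵢαᵢ: 299.628 + 152.192 + 198.245 → A_before = 650.065 sabins.
Treatment contributes 346.6·0.75 = 259.950 sabins.
New total A_after = 910.015 sabins.
NR = 10·log₁₀(910.015/650.065) = 1.5 dB.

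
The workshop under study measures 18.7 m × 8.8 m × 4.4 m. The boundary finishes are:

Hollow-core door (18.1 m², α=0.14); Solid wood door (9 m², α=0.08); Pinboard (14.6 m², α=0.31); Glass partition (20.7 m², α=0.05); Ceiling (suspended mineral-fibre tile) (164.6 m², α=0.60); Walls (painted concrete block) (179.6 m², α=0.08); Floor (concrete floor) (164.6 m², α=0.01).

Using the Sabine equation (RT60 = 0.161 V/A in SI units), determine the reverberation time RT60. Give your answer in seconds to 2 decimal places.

Equivalent absorption area: A = 18.1·0.14 + 9·0.08 + 14.6·0.31 + 20.7·0.05 + 164.6·0.60 + 179.6·0.08 + 164.6·0.01 = 123.589 m².
V = 18.7·8.8·4.4 = 724.064 m³.
RT60 = 0.161 · V / A = 0.161 × 724.064 / 123.589 = 0.94 s.

0.94 s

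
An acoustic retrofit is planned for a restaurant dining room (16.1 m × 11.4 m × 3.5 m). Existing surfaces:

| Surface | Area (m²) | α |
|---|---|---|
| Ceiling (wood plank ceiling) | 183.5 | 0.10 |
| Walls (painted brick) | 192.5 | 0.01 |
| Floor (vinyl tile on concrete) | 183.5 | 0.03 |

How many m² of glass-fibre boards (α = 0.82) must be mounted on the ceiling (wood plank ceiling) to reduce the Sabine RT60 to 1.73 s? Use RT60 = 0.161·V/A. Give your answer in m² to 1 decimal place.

47.2

A₁ = Σ Sᵢαᵢ = 183.5*0.10 + 192.5*0.01 + 183.5*0.03 = 25.780 sabins.
Required A₂ = 0.161·642.39/1.73 = 59.783 sabins.
Absorption to add: 59.783 − 25.780 = 34.003 sabins.
Net gain per m²: Δα = 0.82 − 0.10 = 0.72.
Panel area = 34.003 / 0.72 = 47.2 m².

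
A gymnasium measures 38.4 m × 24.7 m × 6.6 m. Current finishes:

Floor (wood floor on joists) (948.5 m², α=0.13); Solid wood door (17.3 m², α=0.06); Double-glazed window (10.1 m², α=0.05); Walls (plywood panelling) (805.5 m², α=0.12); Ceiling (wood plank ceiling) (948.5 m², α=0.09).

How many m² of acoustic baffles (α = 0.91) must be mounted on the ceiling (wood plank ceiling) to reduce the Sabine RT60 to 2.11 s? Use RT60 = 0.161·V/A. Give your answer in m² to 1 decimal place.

208.3

Summing Sᵢαᵢ: 123.305 + 1.038 + 0.505 + 96.660 + 85.365 → A₁ = 306.873 sabins.
V = 6259.968 m³. Target absorption A₂ = 0.161 × 6259.968 / 2.11 = 477.656 sabins.
ΔA needed = 477.656 − 306.873 = 170.783 sabins.
Each m² of panel replacing the ceiling (wood plank ceiling) adds (0.91 − 0.09) = 0.82 sabins.
Panel area = 170.783 / 0.82 = 208.3 m².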